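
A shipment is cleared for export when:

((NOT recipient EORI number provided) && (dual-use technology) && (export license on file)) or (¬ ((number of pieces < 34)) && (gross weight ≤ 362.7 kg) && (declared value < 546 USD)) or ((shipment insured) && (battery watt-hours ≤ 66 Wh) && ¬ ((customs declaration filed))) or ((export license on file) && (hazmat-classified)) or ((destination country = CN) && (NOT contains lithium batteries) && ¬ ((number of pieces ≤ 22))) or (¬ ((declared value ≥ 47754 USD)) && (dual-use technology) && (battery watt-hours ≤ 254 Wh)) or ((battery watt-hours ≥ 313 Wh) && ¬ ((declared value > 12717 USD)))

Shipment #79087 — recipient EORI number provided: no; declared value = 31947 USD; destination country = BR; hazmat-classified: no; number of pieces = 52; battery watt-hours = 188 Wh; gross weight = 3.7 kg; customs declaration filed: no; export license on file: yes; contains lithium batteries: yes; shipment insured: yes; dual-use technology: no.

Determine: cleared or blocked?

Blocked

Atomic conditions:
  NOT recipient EORI number provided: no → true
  dual-use technology: no → false
  export license on file: yes → true
  number of pieces < 34: 52 < 34 is false
  gross weight ≤ 362.7 kg: 3.7 ≤ 362.7 is true
  declared value < 546 USD: 31947 < 546 is false
  shipment insured: yes → true
  battery watt-hours ≤ 66 Wh: 188 ≤ 66 is false
  customs declaration filed: no → false
  hazmat-classified: no → false
  destination country = CN: BR == CN is false
  NOT contains lithium batteries: yes → false
  number of pieces ≤ 22: 52 ≤ 22 is false
  declared value ≥ 47754 USD: 31947 ≥ 47754 is false
  battery watt-hours ≤ 254 Wh: 188 ≤ 254 is true
  battery watt-hours ≥ 313 Wh: 188 ≥ 313 is false
  declared value > 12717 USD: 31947 > 12717 is true
Combine:
[1] true AND false AND true = false
[2.1] NOT false = true
[2] true AND true AND false = false
[3.3] NOT false = true
[3] true AND false AND true = false
[4] true AND false = false
[5.3] NOT false = true
[5] false AND false AND true = false
[6.1] NOT false = true
[6] true AND false AND true = false
[7.2] NOT true = false
[7] false AND false = false
[root] false OR false OR false OR false OR false OR false OR false = false
Overall: false → blocked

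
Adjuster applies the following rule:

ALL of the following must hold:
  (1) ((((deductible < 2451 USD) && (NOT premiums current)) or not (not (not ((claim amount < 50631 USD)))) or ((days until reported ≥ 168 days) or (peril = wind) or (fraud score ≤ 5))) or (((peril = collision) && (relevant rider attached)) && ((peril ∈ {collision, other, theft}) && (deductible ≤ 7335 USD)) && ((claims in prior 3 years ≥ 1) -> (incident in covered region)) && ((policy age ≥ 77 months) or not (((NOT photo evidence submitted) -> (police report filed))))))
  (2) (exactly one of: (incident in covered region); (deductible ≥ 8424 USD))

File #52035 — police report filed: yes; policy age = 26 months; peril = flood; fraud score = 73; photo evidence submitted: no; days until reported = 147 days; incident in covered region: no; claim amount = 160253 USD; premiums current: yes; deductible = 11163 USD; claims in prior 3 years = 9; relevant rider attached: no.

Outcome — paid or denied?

Atomic conditions:
  deductible < 2451 USD: 11163 < 2451 is false
  NOT premiums current: yes → false
  claim amount < 50631 USD: 160253 < 50631 is false
  days until reported ≥ 168 days: 147 ≥ 168 is false
  peril = wind: flood == wind is false
  fraud score ≤ 5: 73 ≤ 5 is false
  peril = collision: flood == collision is false
  relevant rider attached: no → false
  peril ∈ {collision, other, theft}: flood is not in the set → false
  deductible ≤ 7335 USD: 11163 ≤ 7335 is false
  claims in prior 3 years ≥ 1: 9 ≥ 1 is true
  incident in covered region: no → false
  policy age ≥ 77 months: 26 ≥ 77 is false
  NOT photo evidence submitted: no → true
  police report filed: yes → true
  deductible ≥ 8424 USD: 11163 ≥ 8424 is true
Combine:
[1.1.1] false AND false = false
[1.1.2.1.1] NOT false = true
[1.1.2.1] NOT true = false
[1.1.2] NOT false = true
[1.1.3] false OR false OR false = false
[1.1] false OR true OR false = true
[1.2.1] false AND false = false
[1.2.2] false AND false = false
[1.2.3] true → false = false
[1.2.4.2.1] true → true = true
[1.2.4.2] NOT true = false
[1.2.4] false OR false = false
[1.2] false AND false AND false AND false = false
[1] true OR false = true
[2] exactly-one(false, true) = true
[root] true AND true = true
Overall: true → paid

Paid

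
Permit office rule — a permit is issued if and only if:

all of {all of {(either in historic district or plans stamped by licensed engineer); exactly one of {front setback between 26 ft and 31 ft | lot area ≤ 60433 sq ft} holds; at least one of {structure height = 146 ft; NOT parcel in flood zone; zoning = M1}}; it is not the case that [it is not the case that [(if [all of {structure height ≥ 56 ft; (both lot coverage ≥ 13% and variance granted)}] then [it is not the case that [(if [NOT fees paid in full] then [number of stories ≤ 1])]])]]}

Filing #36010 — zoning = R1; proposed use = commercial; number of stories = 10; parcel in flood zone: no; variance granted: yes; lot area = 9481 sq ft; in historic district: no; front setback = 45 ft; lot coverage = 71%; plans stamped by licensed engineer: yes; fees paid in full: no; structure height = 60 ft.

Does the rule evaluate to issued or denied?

Issued

Atomic conditions:
  in historic district: no → false
  plans stamped by licensed engineer: yes → true
  front setback between 26 ft and 31 ft: 45 in [26, 31] is false
  lot area ≤ 60433 sq ft: 9481 ≤ 60433 is true
  structure height = 146 ft: 60 == 146 is false
  NOT parcel in flood zone: no → true
  zoning = M1: R1 == M1 is false
  structure height ≥ 56 ft: 60 ≥ 56 is true
  lot coverage ≥ 13%: 71 ≥ 13 is true
  variance granted: yes → true
  NOT fees paid in full: no → true
  number of stories ≤ 1: 10 ≤ 1 is false
Combine:
[1.1] false OR true = true
[1.2] exactly-one(false, true) = true
[1.3] false OR true OR false = true
[1] true AND true AND true = true
[2.1.1.1.2] true AND true = true
[2.1.1.1] true AND true = true
[2.1.1.2.1] true → false = false
[2.1.1.2] NOT false = true
[2.1.1] true → true = true
[2.1] NOT true = false
[2] NOT false = true
[root] true AND true = true
Overall: true → issued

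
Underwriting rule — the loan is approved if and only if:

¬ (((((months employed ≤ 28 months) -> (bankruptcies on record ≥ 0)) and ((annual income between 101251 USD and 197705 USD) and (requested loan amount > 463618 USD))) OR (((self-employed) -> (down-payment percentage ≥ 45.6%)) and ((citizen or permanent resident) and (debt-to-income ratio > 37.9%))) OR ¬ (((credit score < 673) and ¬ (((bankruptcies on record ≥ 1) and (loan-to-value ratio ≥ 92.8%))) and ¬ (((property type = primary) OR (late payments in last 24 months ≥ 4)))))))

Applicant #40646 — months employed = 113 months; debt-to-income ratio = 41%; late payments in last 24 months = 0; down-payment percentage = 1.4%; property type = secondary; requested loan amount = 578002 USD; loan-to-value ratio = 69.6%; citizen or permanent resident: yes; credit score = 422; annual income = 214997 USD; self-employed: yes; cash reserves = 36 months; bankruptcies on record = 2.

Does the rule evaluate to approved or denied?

Approved

Atomic conditions:
  months employed ≤ 28 months: 113 ≤ 28 is false
  bankruptcies on record ≥ 0: 2 ≥ 0 is true
  annual income between 101251 USD and 197705 USD: 214997 in [101251, 197705] is false
  requested loan amount > 463618 USD: 578002 > 463618 is true
  self-employed: yes → true
  down-payment percentage ≥ 45.6%: 1.4 ≥ 45.6 is false
  citizen or permanent resident: yes → true
  debt-to-income ratio > 37.9%: 41 > 37.9 is true
  credit score < 673: 422 < 673 is true
  bankruptcies on record ≥ 1: 2 ≥ 1 is true
  loan-to-value ratio ≥ 92.8%: 69.6 ≥ 92.8 is false
  property type = primary: secondary == primary is false
  late payments in last 24 months ≥ 4: 0 ≥ 4 is false
Combine:
[1.1.1] false → true (antecedent false ⇒ implication holds) = true
[1.1.2] false AND true = false
[1.1] true AND false = false
[1.2.1] true → false = false
[1.2.2] true AND true = true
[1.2] false AND true = false
[1.3.1.2.1] true AND false = false
[1.3.1.2] NOT false = true
[1.3.1.3.1] false OR false = false
[1.3.1.3] NOT false = true
[1.3.1] true AND true AND true = true
[1.3] NOT true = false
[1] false OR false OR false = false
[root] NOT false = true
Overall: true → approved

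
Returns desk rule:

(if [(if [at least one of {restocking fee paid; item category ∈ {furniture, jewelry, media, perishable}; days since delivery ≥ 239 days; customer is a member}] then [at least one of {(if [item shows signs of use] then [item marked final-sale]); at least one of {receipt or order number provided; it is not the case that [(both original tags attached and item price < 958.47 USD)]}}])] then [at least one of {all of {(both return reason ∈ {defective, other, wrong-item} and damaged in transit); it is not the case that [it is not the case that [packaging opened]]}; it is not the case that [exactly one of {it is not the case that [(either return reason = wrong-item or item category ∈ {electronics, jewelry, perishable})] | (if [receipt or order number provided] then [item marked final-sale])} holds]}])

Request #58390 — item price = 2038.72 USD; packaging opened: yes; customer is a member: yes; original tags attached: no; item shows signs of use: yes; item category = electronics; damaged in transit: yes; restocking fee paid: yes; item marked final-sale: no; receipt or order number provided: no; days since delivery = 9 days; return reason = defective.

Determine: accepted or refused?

Accepted

Atomic conditions:
  restocking fee paid: yes → true
  item category ∈ {furniture, jewelry, media, perishable}: electronics is not in the set → false
  days since delivery ≥ 239 days: 9 ≥ 239 is false
  customer is a member: yes → true
  item shows signs of use: yes → true
  item marked final-sale: no → false
  receipt or order number provided: no → false
  original tags attached: no → false
  item price < 958.47 USD: 2038.72 < 958.47 is false
  return reason ∈ {defective, other, wrong-item}: defective is in the set → true
  damaged in transit: yes → true
  packaging opened: yes → true
  return reason = wrong-item: defective == wrong-item is false
  item category ∈ {electronics, jewelry, perishable}: electronics is in the set → true
Combine:
[1.1] true OR false OR false OR true = true
[1.2.1] true → false = false
[1.2.2.2.1] false AND false = false
[1.2.2.2] NOT false = true
[1.2.2] false OR true = true
[1.2] false OR true = true
[1] true → true = true
[2.1.1] true AND true = true
[2.1.2.1] NOT true = false
[2.1.2] NOT false = true
[2.1] true AND true = true
[2.2.1.1.1] false OR true = true
[2.2.1.1] NOT true = false
[2.2.1.2] false → false (antecedent false ⇒ implication holds) = true
[2.2.1] exactly-one(false, true) = true
[2.2] NOT true = false
[2] true OR false = true
[root] true → true = true
Overall: true → accepted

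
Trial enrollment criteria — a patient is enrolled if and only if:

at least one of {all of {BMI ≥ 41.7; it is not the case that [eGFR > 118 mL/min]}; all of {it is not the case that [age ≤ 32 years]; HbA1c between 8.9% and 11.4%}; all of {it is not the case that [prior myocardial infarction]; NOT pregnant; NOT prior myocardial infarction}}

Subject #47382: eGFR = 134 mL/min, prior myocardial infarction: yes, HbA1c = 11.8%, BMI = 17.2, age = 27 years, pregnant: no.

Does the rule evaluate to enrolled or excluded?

Excluded

Atomic conditions:
  BMI ≥ 41.7: 17.2 ≥ 41.7 is false
  eGFR > 118 mL/min: 134 > 118 is true
  age ≤ 32 years: 27 ≤ 32 is true
  HbA1c between 8.9% and 11.4%: 11.8 in [8.9, 11.4] is false
  prior myocardial infarction: yes → true
  NOT pregnant: no → true
  NOT prior myocardial infarction: yes → false
Combine:
[1.2] NOT true = false
[1] false AND false = false
[2.1] NOT true = false
[2] false AND false = false
[3.1] NOT true = false
[3] false AND true AND false = false
[root] false OR false OR false = false
Overall: false → excluded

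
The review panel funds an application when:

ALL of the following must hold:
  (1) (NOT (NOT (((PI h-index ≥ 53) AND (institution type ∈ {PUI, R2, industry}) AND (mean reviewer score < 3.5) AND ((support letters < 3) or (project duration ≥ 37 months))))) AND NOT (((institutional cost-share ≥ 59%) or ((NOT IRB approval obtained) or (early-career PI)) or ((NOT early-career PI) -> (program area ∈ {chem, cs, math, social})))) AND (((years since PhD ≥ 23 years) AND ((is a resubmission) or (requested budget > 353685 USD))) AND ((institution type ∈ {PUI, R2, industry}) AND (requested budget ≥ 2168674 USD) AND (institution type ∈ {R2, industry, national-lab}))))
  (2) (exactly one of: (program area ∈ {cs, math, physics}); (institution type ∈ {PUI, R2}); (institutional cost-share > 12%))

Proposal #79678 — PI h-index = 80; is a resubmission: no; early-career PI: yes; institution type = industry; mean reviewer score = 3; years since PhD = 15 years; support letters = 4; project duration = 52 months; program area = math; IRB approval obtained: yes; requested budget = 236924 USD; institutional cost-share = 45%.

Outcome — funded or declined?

Declined

Atomic conditions:
  PI h-index ≥ 53: 80 ≥ 53 is true
  institution type ∈ {PUI, R2, industry}: industry is in the set → true
  mean reviewer score < 3.5: 3 < 3.5 is true
  support letters < 3: 4 < 3 is false
  project duration ≥ 37 months: 52 ≥ 37 is true
  institutional cost-share ≥ 59%: 45 ≥ 59 is false
  NOT IRB approval obtained: yes → false
  early-career PI: yes → true
  NOT early-career PI: yes → false
  program area ∈ {chem, cs, math, social}: math is in the set → true
  years since PhD ≥ 23 years: 15 ≥ 23 is false
  is a resubmission: no → false
  requested budget > 353685 USD: 236924 > 353685 is false
  requested budget ≥ 2168674 USD: 236924 ≥ 2168674 is false
  institution type ∈ {R2, industry, national-lab}: industry is in the set → true
  program area ∈ {cs, math, physics}: math is in the set → true
  institution type ∈ {PUI, R2}: industry is not in the set → false
  institutional cost-share > 12%: 45 > 12 is true
Combine:
[1.1.1.1.4] false OR true = true
[1.1.1.1] true AND true AND true AND true = true
[1.1.1] NOT true = false
[1.1] NOT false = true
[1.2.1.2] false OR true = true
[1.2.1.3] false → true (antecedent false ⇒ implication holds) = true
[1.2.1] false OR true OR true = true
[1.2] NOT true = false
[1.3.1.2] false OR false = false
[1.3.1] false AND false = false
[1.3.2] true AND false AND true = false
[1.3] false AND false = false
[1] true AND false AND false = false
[2] exactly-one(true, false, true) = false
[root] false AND false = false
Overall: false → declined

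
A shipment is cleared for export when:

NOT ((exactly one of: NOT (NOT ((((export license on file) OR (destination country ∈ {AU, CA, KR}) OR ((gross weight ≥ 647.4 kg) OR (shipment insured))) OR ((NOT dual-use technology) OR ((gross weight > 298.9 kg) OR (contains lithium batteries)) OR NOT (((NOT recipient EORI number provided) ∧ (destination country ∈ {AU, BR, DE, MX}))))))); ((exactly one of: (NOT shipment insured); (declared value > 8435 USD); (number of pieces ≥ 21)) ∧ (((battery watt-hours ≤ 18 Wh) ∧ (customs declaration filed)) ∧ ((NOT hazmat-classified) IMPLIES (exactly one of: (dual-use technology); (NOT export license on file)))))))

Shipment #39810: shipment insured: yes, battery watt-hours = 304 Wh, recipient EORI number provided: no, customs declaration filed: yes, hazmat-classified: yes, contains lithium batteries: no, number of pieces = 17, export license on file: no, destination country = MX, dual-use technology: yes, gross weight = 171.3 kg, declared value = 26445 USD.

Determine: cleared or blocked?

Blocked

Atomic conditions:
  export license on file: no → false
  destination country ∈ {AU, CA, KR}: MX is not in the set → false
  gross weight ≥ 647.4 kg: 171.3 ≥ 647.4 is false
  shipment insured: yes → true
  NOT dual-use technology: yes → false
  gross weight > 298.9 kg: 171.3 > 298.9 is false
  contains lithium batteries: no → false
  NOT recipient EORI number provided: no → true
  destination country ∈ {AU, BR, DE, MX}: MX is in the set → true
  NOT shipment insured: yes → false
  declared value > 8435 USD: 26445 > 8435 is true
  number of pieces ≥ 21: 17 ≥ 21 is false
  battery watt-hours ≤ 18 Wh: 304 ≤ 18 is false
  customs declaration filed: yes → true
  NOT hazmat-classified: yes → false
  dual-use technology: yes → true
  NOT export license on file: no → true
Combine:
[1.1.1.1.1.3] false OR true = true
[1.1.1.1.1] false OR false OR true = true
[1.1.1.1.2.2] false OR false = false
[1.1.1.1.2.3.1] true AND true = true
[1.1.1.1.2.3] NOT true = false
[1.1.1.1.2] false OR false OR false = false
[1.1.1.1] true OR false = true
[1.1.1] NOT true = false
[1.1] NOT false = true
[1.2.1] exactly-one(false, true, false) = true
[1.2.2.1] false AND true = false
[1.2.2.2.2] exactly-one(true, true) = false
[1.2.2.2] false → false (antecedent false ⇒ implication holds) = true
[1.2.2] false AND true = false
[1.2] true AND false = false
[1] exactly-one(true, false) = true
[root] NOT true = false
Overall: false → blocked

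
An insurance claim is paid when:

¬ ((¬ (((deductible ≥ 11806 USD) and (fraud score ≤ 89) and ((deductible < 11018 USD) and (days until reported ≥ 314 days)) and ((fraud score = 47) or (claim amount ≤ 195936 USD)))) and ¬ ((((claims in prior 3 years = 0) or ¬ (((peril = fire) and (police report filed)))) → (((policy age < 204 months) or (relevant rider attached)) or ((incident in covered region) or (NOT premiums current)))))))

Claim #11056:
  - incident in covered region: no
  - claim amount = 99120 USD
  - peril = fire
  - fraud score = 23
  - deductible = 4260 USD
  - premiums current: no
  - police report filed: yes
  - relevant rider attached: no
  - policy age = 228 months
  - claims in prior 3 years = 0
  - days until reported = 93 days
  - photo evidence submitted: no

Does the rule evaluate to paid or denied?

Paid

Atomic conditions:
  deductible ≥ 11806 USD: 4260 ≥ 11806 is false
  fraud score ≤ 89: 23 ≤ 89 is true
  deductible < 11018 USD: 4260 < 11018 is true
  days until reported ≥ 314 days: 93 ≥ 314 is false
  fraud score = 47: 23 == 47 is false
  claim amount ≤ 195936 USD: 99120 ≤ 195936 is true
  claims in prior 3 years = 0: 0 == 0 is true
  peril = fire: fire == fire is true
  police report filed: yes → true
  policy age < 204 months: 228 < 204 is false
  relevant rider attached: no → false
  incident in covered region: no → false
  NOT premiums current: no → true
Combine:
[1.1.1.3] true AND false = false
[1.1.1.4] false OR true = true
[1.1.1] false AND true AND false AND true = false
[1.1] NOT false = true
[1.2.1.1.2.1] true AND true = true
[1.2.1.1.2] NOT true = false
[1.2.1.1] true OR false = true
[1.2.1.2.1] false OR false = false
[1.2.1.2.2] false OR true = true
[1.2.1.2] false OR true = true
[1.2.1] true → true = true
[1.2] NOT true = false
[1] true AND false = false
[root] NOT false = true
Overall: true → paid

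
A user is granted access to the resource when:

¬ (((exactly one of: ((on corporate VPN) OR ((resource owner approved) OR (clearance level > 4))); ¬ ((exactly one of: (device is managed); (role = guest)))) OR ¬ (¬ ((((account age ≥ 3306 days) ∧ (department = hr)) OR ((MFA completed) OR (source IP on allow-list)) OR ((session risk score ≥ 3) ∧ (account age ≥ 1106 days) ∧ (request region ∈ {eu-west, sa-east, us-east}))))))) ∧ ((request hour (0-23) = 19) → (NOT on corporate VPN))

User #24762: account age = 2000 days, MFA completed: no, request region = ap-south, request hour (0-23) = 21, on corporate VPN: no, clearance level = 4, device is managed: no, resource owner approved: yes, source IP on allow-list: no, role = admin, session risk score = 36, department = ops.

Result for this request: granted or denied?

Atomic conditions:
  on corporate VPN: no → false
  resource owner approved: yes → true
  clearance level > 4: 4 > 4 is false
  device is managed: no → false
  role = guest: admin == guest is false
  account age ≥ 3306 days: 2000 ≥ 3306 is false
  department = hr: ops == hr is false
  MFA completed: no → false
  source IP on allow-list: no → false
  session risk score ≥ 3: 36 ≥ 3 is true
  account age ≥ 1106 days: 2000 ≥ 1106 is true
  request region ∈ {eu-west, sa-east, us-east}: ap-south is not in the set → false
  request hour (0-23) = 19: 21 == 19 is false
  NOT on corporate VPN: no → true
Combine:
[1.1.1.1.2] true OR false = true
[1.1.1.1] false OR true = true
[1.1.1.2.1] exactly-one(false, false) = false
[1.1.1.2] NOT false = true
[1.1.1] exactly-one(true, true) = false
[1.1.2.1.1.1] false AND false = false
[1.1.2.1.1.2] false OR false = false
[1.1.2.1.1.3] true AND true AND false = false
[1.1.2.1.1] false OR false OR false = false
[1.1.2.1] NOT false = true
[1.1.2] NOT true = false
[1.1] false OR false = false
[1] NOT false = true
[2] false → true (antecedent false ⇒ implication holds) = true
[root] true AND true = true
Overall: true → granted

Granted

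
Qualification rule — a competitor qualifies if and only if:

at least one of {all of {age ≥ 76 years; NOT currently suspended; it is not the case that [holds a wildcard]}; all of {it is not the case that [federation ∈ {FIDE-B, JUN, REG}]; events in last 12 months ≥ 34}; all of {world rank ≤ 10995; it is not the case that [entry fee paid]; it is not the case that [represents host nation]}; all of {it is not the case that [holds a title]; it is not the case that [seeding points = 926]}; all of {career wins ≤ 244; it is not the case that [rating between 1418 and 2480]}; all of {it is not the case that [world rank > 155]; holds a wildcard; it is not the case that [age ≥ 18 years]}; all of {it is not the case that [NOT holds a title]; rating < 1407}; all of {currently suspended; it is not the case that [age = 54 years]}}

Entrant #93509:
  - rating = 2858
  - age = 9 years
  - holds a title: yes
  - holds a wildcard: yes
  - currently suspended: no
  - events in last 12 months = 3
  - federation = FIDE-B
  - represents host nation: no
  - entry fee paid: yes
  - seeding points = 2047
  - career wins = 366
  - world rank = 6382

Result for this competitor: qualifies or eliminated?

Atomic conditions:
  age ≥ 76 years: 9 ≥ 76 is false
  NOT currently suspended: no → true
  holds a wildcard: yes → true
  federation ∈ {FIDE-B, JUN, REG}: FIDE-B is in the set → true
  events in last 12 months ≥ 34: 3 ≥ 34 is false
  world rank ≤ 10995: 6382 ≤ 10995 is true
  entry fee paid: yes → true
  represents host nation: no → false
  holds a title: yes → true
  seeding points = 926: 2047 == 926 is false
  career wins ≤ 244: 366 ≤ 244 is false
  rating between 1418 and 2480: 2858 in [1418, 2480] is false
  world rank > 155: 6382 > 155 is true
  age ≥ 18 years: 9 ≥ 18 is false
  NOT holds a title: yes → false
  rating < 1407: 2858 < 1407 is false
  currently suspended: no → false
  age = 54 years: 9 == 54 is false
Combine:
[1.3] NOT true = false
[1] false AND true AND false = false
[2.1] NOT true = false
[2] false AND false = false
[3.2] NOT true = false
[3.3] NOT false = true
[3] true AND false AND true = false
[4.1] NOT true = false
[4.2] NOT false = true
[4] false AND true = false
[5.2] NOT false = true
[5] false AND true = false
[6.1] NOT true = false
[6.3] NOT false = true
[6] false AND true AND true = false
[7.1] NOT false = true
[7] true AND false = false
[8.2] NOT false = true
[8] false AND true = false
[root] false OR false OR false OR false OR false OR false OR false OR false = false
Overall: false → eliminated

Eliminated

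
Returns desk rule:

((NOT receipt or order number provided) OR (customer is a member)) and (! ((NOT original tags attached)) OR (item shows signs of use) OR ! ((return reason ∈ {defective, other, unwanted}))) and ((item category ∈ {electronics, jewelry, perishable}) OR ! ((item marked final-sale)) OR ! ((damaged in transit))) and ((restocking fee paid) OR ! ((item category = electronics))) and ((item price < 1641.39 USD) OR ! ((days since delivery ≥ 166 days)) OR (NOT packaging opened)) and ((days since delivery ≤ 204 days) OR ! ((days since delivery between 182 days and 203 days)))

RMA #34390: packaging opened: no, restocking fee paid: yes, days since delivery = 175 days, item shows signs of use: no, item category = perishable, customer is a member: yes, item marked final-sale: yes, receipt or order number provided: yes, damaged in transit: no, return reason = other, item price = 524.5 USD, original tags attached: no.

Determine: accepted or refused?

Atomic conditions:
  NOT receipt or order number provided: yes → false
  customer is a member: yes → true
  NOT original tags attached: no → true
  item shows signs of use: no → false
  return reason ∈ {defective, other, unwanted}: other is in the set → true
  item category ∈ {electronics, jewelry, perishable}: perishable is in the set → true
  item marked final-sale: yes → true
  damaged in transit: no → false
  restocking fee paid: yes → true
  item category = electronics: perishable == electronics is false
  item price < 1641.39 USD: 524.5 < 1641.39 is true
  days since delivery ≥ 166 days: 175 ≥ 166 is true
  NOT packaging opened: no → true
  days since delivery ≤ 204 days: 175 ≤ 204 is true
  days since delivery between 182 days and 203 days: 175 in [182, 203] is false
Combine:
[1] false OR true = true
[2.1] NOT true = false
[2.3] NOT true = false
[2] false OR false OR false = false
[3.2] NOT true = false
[3.3] NOT false = true
[3] true OR false OR true = true
[4.2] NOT false = true
[4] true OR true = true
[5.2] NOT true = false
[5] true OR false OR true = true
[6.2] NOT false = true
[6] true OR true = true
[root] true AND false AND true AND true AND true AND true = false
Overall: false → refused

Refused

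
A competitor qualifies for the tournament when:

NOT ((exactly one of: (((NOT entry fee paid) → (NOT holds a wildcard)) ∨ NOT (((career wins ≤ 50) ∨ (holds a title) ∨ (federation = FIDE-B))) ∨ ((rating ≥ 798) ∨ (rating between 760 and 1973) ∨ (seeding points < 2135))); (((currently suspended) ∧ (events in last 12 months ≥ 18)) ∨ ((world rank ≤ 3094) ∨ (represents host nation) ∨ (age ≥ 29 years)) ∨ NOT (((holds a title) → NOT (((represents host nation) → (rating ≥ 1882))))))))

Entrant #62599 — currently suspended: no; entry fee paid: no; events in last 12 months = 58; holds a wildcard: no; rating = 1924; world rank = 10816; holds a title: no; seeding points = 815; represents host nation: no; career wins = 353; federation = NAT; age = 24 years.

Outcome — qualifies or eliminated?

Eliminated

Atomic conditions:
  NOT entry fee paid: no → true
  NOT holds a wildcard: no → true
  career wins ≤ 50: 353 ≤ 50 is false
  holds a title: no → false
  federation = FIDE-B: NAT == FIDE-B is false
  rating ≥ 798: 1924 ≥ 798 is true
  rating between 760 and 1973: 1924 in [760, 1973] is true
  seeding points < 2135: 815 < 2135 is true
  currently suspended: no → false
  events in last 12 months ≥ 18: 58 ≥ 18 is true
  world rank ≤ 3094: 10816 ≤ 3094 is false
  represents host nation: no → false
  age ≥ 29 years: 24 ≥ 29 is false
  rating ≥ 1882: 1924 ≥ 1882 is true
Combine:
[1.1.1] true → true = true
[1.1.2.1] false OR false OR false = false
[1.1.2] NOT false = true
[1.1.3] true OR true OR true = true
[1.1] true OR true OR true = true
[1.2.1] false AND true = false
[1.2.2] false OR false OR false = false
[1.2.3.1.2.1] false → true (antecedent false ⇒ implication holds) = true
[1.2.3.1.2] NOT true = false
[1.2.3.1] false → false (antecedent false ⇒ implication holds) = true
[1.2.3] NOT true = false
[1.2] false OR false OR false = false
[1] exactly-one(true, false) = true
[root] NOT true = false
Overall: false → eliminated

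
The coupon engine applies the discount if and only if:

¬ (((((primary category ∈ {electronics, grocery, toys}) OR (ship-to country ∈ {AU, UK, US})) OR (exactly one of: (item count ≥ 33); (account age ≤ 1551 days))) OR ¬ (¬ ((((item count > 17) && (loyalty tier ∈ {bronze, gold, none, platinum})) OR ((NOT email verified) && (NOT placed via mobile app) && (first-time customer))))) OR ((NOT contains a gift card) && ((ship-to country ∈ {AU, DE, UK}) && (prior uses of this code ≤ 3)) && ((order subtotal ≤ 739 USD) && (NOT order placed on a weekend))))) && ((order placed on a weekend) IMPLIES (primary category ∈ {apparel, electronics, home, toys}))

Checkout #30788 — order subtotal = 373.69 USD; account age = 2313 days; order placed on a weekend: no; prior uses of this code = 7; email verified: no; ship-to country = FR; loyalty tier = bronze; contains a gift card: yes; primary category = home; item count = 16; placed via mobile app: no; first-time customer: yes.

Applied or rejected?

Atomic conditions:
  primary category ∈ {electronics, grocery, toys}: home is not in the set → false
  ship-to country ∈ {AU, UK, US}: FR is not in the set → false
  item count ≥ 33: 16 ≥ 33 is false
  account age ≤ 1551 days: 2313 ≤ 1551 is false
  item count > 17: 16 > 17 is false
  loyalty tier ∈ {bronze, gold, none, platinum}: bronze is in the set → true
  NOT email verified: no → true
  NOT placed via mobile app: no → true
  first-time customer: yes → true
  NOT contains a gift card: yes → false
  ship-to country ∈ {AU, DE, UK}: FR is not in the set → false
  prior uses of this code ≤ 3: 7 ≤ 3 is false
  order subtotal ≤ 739 USD: 373.69 ≤ 739 is true
  NOT order placed on a weekend: no → true
  order placed on a weekend: no → false
  primary category ∈ {apparel, electronics, home, toys}: home is in the set → true
Combine:
[1.1.1.1] false OR false = false
[1.1.1.2] exactly-one(false, false) = false
[1.1.1] false OR false = false
[1.1.2.1.1.1] false AND true = false
[1.1.2.1.1.2] true AND true AND true = true
[1.1.2.1.1] false OR true = true
[1.1.2.1] NOT true = false
[1.1.2] NOT false = true
[1.1.3.2] false AND false = false
[1.1.3.3] true AND true = true
[1.1.3] false AND false AND true = false
[1.1] false OR true OR false = true
[1] NOT true = false
[2] false → true (antecedent false ⇒ implication holds) = true
[root] false AND true = false
Overall: false → rejected

Rejected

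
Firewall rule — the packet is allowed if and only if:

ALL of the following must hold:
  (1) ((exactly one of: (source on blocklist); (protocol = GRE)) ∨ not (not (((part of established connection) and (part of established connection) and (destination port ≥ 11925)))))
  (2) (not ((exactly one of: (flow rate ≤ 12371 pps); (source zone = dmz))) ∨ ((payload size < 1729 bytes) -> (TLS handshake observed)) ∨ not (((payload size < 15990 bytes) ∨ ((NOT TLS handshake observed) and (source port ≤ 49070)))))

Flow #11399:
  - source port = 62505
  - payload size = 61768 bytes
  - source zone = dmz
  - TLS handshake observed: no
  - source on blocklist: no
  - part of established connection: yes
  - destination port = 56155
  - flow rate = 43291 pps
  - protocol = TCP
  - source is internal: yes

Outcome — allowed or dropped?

Allowed

Atomic conditions:
  source on blocklist: no → false
  protocol = GRE: TCP == GRE is false
  part of established connection: yes → true
  destination port ≥ 11925: 56155 ≥ 11925 is true
  flow rate ≤ 12371 pps: 43291 ≤ 12371 is false
  source zone = dmz: dmz == dmz is true
  payload size < 1729 bytes: 61768 < 1729 is false
  TLS handshake observed: no → false
  payload size < 15990 bytes: 61768 < 15990 is false
  NOT TLS handshake observed: no → true
  source port ≤ 49070: 62505 ≤ 49070 is false
Combine:
[1.1] exactly-one(false, false) = false
[1.2.1.1] true AND true AND true = true
[1.2.1] NOT true = false
[1.2] NOT false = true
[1] false OR true = true
[2.1.1] exactly-one(false, true) = true
[2.1] NOT true = false
[2.2] false → false (antecedent false ⇒ implication holds) = true
[2.3.1.2] true AND false = false
[2.3.1] false OR false = false
[2.3] NOT false = true
[2] false OR true OR true = true
[root] true AND true = true
Overall: true → allowed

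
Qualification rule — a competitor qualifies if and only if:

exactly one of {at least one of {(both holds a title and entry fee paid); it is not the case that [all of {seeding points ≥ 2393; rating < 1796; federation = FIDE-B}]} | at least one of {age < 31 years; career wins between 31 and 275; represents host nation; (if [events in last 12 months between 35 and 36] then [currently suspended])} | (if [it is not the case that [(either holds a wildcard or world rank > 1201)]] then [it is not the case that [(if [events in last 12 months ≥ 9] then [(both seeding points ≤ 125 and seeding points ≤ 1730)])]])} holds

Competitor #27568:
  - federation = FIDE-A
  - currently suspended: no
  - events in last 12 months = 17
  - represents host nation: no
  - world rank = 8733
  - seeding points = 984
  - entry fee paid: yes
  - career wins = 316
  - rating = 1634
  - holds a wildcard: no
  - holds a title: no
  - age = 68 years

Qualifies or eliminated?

Atomic conditions:
  holds a title: no → false
  entry fee paid: yes → true
  seeding points ≥ 2393: 984 ≥ 2393 is false
  rating < 1796: 1634 < 1796 is true
  federation = FIDE-B: FIDE-A == FIDE-B is false
  age < 31 years: 68 < 31 is false
  career wins between 31 and 275: 316 in [31, 275] is false
  represents host nation: no → false
  events in last 12 months between 35 and 36: 17 in [35, 36] is false
  currently suspended: no → false
  holds a wildcard: no → false
  world rank > 1201: 8733 > 1201 is true
  events in last 12 months ≥ 9: 17 ≥ 9 is true
  seeding points ≤ 125: 984 ≤ 125 is false
  seeding points ≤ 1730: 984 ≤ 1730 is true
Combine:
[1.1] false AND true = false
[1.2.1] false AND true AND false = false
[1.2] NOT false = true
[1] false OR true = true
[2.4] false → false (antecedent false ⇒ implication holds) = true
[2] false OR false OR false OR true = true
[3.1.1] false OR true = true
[3.1] NOT true = false
[3.2.1.2] false AND true = false
[3.2.1] true → false = false
[3.2] NOT false = true
[3] false → true (antecedent false ⇒ implication holds) = true
[root] exactly-one(true, true, true) = false
Overall: false → eliminated

Eliminated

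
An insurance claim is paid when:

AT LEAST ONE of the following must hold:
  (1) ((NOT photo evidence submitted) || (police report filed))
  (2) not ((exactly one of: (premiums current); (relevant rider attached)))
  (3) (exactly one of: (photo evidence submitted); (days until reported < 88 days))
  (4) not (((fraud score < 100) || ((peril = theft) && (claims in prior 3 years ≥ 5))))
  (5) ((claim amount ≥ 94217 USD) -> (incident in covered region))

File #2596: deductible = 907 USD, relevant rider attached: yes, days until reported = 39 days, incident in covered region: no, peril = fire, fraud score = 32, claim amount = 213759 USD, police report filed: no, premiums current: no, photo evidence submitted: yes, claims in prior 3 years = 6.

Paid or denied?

Denied

Atomic conditions:
  NOT photo evidence submitted: yes → false
  police report filed: no → false
  premiums current: no → false
  relevant rider attached: yes → true
  photo evidence submitted: yes → true
  days until reported < 88 days: 39 < 88 is true
  fraud score < 100: 32 < 100 is true
  peril = theft: fire == theft is false
  claims in prior 3 years ≥ 5: 6 ≥ 5 is true
  claim amount ≥ 94217 USD: 213759 ≥ 94217 is true
  incident in covered region: no → false
Combine:
[1] false OR false = false
[2.1] exactly-one(false, true) = true
[2] NOT true = false
[3] exactly-one(true, true) = false
[4.1.2] false AND true = false
[4.1] true OR false = true
[4] NOT true = false
[5] true → false = false
[root] false OR false OR false OR false OR false = false
Overall: false → denied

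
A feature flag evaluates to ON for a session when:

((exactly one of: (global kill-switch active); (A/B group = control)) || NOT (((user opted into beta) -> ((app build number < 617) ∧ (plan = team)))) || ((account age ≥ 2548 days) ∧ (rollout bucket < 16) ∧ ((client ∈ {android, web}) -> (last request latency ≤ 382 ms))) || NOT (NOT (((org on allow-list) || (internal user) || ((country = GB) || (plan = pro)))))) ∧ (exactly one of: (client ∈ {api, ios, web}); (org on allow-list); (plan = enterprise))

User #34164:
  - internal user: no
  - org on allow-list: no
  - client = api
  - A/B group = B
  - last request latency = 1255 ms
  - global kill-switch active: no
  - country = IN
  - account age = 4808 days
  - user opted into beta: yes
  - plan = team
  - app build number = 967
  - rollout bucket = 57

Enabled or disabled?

Atomic conditions:
  global kill-switch active: no → false
  A/B group = control: B == control is false
  user opted into beta: yes → true
  app build number < 617: 967 < 617 is false
  plan = team: team == team is true
  account age ≥ 2548 days: 4808 ≥ 2548 is true
  rollout bucket < 16: 57 < 16 is false
  client ∈ {android, web}: api is not in the set → false
  last request latency ≤ 382 ms: 1255 ≤ 382 is false
  org on allow-list: no → false
  internal user: no → false
  country = GB: IN == GB is false
  plan = pro: team == pro is false
  client ∈ {api, ios, web}: api is in the set → true
  plan = enterprise: team == enterprise is false
Combine:
[1.1] exactly-one(false, false) = false
[1.2.1.2] false AND true = false
[1.2.1] true → false = false
[1.2] NOT false = true
[1.3.3] false → false (antecedent false ⇒ implication holds) = true
[1.3] true AND false AND true = false
[1.4.1.1.3] false OR false = false
[1.4.1.1] false OR false OR false = false
[1.4.1] NOT false = true
[1.4] NOT true = false
[1] false OR true OR false OR false = true
[2] exactly-one(true, false, false) = true
[root] true AND true = true
Overall: true → enabled

Enabled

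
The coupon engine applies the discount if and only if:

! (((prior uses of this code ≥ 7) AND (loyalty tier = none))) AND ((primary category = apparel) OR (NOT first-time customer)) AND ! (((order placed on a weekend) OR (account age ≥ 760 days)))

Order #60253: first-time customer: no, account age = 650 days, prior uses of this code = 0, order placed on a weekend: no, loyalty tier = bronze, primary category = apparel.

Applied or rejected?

Applied

Atomic conditions:
  prior uses of this code ≥ 7: 0 ≥ 7 is false
  loyalty tier = none: bronze == none is false
  primary category = apparel: apparel == apparel is true
  NOT first-time customer: no → true
  order placed on a weekend: no → false
  account age ≥ 760 days: 650 ≥ 760 is false
Combine:
[1.1] false AND false = false
[1] NOT false = true
[2] true OR true = true
[3.1] false OR false = false
[3] NOT false = true
[root] true AND true AND true = true
Overall: true → applied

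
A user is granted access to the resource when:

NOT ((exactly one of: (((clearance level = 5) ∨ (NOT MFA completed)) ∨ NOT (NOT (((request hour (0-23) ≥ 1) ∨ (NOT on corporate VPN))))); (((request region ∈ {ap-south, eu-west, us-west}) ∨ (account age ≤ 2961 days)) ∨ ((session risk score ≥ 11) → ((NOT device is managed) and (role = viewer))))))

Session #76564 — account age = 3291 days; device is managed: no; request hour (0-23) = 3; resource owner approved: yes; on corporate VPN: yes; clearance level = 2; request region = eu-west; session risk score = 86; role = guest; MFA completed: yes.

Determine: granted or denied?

Granted

Atomic conditions:
  clearance level = 5: 2 == 5 is false
  NOT MFA completed: yes → false
  request hour (0-23) ≥ 1: 3 ≥ 1 is true
  NOT on corporate VPN: yes → false
  request region ∈ {ap-south, eu-west, us-west}: eu-west is in the set → true
  account age ≤ 2961 days: 3291 ≤ 2961 is false
  session risk score ≥ 11: 86 ≥ 11 is true
  NOT device is managed: no → true
  role = viewer: guest == viewer is false
Combine:
[1.1.1] false OR false = false
[1.1.2.1.1] true OR false = true
[1.1.2.1] NOT true = false
[1.1.2] NOT false = true
[1.1] false OR true = true
[1.2.1] true OR false = true
[1.2.2.2] true AND false = false
[1.2.2] true → false = false
[1.2] true OR false = true
[1] exactly-one(true, true) = false
[root] NOT false = true
Overall: true → granted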